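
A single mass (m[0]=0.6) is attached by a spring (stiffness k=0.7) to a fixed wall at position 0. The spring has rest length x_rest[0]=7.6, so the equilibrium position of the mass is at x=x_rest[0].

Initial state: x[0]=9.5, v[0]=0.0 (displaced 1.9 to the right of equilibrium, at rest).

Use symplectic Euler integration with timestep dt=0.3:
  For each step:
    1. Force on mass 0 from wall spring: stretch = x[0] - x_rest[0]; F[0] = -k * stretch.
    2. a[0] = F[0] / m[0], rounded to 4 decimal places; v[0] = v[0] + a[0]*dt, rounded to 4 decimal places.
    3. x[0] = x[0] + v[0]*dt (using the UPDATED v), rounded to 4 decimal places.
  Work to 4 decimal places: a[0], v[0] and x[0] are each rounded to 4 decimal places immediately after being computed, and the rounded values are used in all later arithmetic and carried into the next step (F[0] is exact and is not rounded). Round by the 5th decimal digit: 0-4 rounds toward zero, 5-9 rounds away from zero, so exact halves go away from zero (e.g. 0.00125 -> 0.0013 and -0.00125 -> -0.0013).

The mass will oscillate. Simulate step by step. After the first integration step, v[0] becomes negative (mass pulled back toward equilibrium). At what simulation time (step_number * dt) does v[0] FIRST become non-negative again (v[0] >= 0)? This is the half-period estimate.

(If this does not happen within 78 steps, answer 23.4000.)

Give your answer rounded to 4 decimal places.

Answer: 3.0000

Derivation:
Step 0: x=[9.5000] v=[0.0000]
Step 1: x=[9.3005] v=[-0.6650]
Step 2: x=[8.9224] v=[-1.2602]
Step 3: x=[8.4055] v=[-1.7230]
Step 4: x=[7.8040] v=[-2.0049]
Step 5: x=[7.1811] v=[-2.0763]
Step 6: x=[6.6022] v=[-1.9297]
Step 7: x=[6.1281] v=[-1.5805]
Step 8: x=[5.8085] v=[-1.0653]
Step 9: x=[5.6770] v=[-0.4383]
Step 10: x=[5.7474] v=[0.2348]
First v>=0 after going negative at step 10, time=3.0000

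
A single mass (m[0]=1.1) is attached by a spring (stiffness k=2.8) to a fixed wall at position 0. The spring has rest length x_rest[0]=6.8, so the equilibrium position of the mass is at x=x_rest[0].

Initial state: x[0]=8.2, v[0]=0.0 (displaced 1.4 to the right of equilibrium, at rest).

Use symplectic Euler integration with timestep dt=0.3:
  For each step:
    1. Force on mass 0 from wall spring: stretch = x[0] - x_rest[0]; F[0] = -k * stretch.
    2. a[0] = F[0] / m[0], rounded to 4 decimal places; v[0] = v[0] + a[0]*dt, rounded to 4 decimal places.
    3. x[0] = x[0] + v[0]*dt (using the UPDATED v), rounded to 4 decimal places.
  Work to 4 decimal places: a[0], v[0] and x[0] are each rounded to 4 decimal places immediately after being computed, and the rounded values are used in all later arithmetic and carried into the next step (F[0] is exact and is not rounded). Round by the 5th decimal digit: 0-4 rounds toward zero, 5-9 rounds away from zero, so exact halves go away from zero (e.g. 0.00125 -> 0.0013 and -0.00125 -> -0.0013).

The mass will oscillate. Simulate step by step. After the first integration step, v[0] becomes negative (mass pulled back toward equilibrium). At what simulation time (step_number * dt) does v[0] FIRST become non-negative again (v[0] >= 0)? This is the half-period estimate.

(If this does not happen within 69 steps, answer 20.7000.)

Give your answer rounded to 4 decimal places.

Step 0: x=[8.2000] v=[0.0000]
Step 1: x=[7.8793] v=[-1.0691]
Step 2: x=[7.3113] v=[-1.8933]
Step 3: x=[6.6262] v=[-2.2838]
Step 4: x=[5.9809] v=[-2.1511]
Step 5: x=[5.5232] v=[-1.5256]
Step 6: x=[5.3580] v=[-0.5506]
Step 7: x=[5.5232] v=[0.5506]
First v>=0 after going negative at step 7, time=2.1000

Answer: 2.1000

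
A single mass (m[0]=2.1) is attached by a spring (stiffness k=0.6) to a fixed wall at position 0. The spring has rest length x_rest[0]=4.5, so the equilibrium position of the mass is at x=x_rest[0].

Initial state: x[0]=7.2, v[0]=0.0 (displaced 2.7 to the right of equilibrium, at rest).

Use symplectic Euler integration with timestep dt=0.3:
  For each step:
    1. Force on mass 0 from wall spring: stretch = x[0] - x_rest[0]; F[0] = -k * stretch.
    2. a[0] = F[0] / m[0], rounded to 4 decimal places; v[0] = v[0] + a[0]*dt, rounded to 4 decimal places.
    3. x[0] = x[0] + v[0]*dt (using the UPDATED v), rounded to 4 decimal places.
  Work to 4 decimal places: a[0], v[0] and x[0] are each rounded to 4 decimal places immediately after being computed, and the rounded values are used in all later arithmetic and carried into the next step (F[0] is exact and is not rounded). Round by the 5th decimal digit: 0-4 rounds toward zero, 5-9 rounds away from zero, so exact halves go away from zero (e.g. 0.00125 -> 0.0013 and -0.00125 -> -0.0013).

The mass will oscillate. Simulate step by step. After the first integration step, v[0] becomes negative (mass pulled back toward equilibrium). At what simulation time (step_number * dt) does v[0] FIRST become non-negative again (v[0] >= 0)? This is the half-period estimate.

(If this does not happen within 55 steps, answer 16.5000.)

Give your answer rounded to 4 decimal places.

Answer: 6.0000

Derivation:
Step 0: x=[7.2000] v=[0.0000]
Step 1: x=[7.1306] v=[-0.2314]
Step 2: x=[6.9935] v=[-0.4569]
Step 3: x=[6.7923] v=[-0.6706]
Step 4: x=[6.5322] v=[-0.8671]
Step 5: x=[6.2198] v=[-1.0413]
Step 6: x=[5.8632] v=[-1.1887]
Step 7: x=[5.4715] v=[-1.3056]
Step 8: x=[5.0548] v=[-1.3889]
Step 9: x=[4.6239] v=[-1.4365]
Step 10: x=[4.1898] v=[-1.4471]
Step 11: x=[3.7637] v=[-1.4205]
Step 12: x=[3.3565] v=[-1.3574]
Step 13: x=[2.9787] v=[-1.2594]
Step 14: x=[2.6400] v=[-1.1290]
Step 15: x=[2.3491] v=[-0.9696]
Step 16: x=[2.1135] v=[-0.7853]
Step 17: x=[1.9393] v=[-0.5807]
Step 18: x=[1.8309] v=[-0.3612]
Step 19: x=[1.7912] v=[-0.1324]
Step 20: x=[1.8211] v=[0.0998]
First v>=0 after going negative at step 20, time=6.0000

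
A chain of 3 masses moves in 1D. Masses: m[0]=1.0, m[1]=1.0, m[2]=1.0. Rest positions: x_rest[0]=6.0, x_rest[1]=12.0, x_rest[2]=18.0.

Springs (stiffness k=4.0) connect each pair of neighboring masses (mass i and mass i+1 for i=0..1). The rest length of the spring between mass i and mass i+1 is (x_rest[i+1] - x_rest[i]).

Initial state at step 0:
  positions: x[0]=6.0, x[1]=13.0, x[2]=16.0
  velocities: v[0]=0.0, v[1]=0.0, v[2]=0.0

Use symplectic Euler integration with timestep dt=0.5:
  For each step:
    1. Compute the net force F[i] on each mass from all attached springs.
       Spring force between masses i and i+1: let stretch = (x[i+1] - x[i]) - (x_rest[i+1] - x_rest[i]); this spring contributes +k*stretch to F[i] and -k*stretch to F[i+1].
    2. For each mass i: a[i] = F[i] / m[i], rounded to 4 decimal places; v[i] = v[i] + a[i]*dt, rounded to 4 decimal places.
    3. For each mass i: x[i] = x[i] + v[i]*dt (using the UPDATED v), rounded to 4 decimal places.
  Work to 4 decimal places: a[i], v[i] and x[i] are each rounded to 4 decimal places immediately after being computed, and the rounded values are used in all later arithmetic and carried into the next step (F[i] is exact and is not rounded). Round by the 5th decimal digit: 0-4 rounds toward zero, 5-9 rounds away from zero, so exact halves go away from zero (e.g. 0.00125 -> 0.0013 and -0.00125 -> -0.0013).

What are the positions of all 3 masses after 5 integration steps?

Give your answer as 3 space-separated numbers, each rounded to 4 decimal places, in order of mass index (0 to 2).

Step 0: x=[6.0000 13.0000 16.0000] v=[0.0000 0.0000 0.0000]
Step 1: x=[7.0000 9.0000 19.0000] v=[2.0000 -8.0000 6.0000]
Step 2: x=[4.0000 13.0000 18.0000] v=[-6.0000 8.0000 -2.0000]
Step 3: x=[4.0000 13.0000 18.0000] v=[0.0000 0.0000 0.0000]
Step 4: x=[7.0000 9.0000 19.0000] v=[6.0000 -8.0000 2.0000]
Step 5: x=[6.0000 13.0000 16.0000] v=[-2.0000 8.0000 -6.0000]

Answer: 6.0000 13.0000 16.0000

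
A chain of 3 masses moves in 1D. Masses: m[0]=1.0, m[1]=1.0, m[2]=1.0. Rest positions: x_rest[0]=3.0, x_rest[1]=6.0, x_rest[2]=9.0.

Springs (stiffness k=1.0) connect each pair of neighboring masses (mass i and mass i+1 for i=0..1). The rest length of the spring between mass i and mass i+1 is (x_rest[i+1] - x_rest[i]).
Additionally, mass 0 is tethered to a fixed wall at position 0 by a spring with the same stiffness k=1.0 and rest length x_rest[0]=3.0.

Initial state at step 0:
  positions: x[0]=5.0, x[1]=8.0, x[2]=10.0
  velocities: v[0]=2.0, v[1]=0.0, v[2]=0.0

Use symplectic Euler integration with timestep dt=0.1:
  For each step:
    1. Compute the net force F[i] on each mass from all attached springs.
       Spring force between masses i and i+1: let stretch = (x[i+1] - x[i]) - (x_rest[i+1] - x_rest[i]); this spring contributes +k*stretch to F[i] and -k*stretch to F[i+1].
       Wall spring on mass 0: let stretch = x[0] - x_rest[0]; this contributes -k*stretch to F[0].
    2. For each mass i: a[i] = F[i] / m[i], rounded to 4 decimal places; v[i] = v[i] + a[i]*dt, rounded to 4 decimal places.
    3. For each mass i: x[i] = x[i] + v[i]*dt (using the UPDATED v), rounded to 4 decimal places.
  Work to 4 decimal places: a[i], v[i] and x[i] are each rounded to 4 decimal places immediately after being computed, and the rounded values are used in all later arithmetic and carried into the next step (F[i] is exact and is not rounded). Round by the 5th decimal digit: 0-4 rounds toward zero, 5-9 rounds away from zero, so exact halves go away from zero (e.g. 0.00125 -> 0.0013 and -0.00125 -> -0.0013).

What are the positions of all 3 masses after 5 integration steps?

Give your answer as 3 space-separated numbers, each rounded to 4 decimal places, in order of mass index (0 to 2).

Step 0: x=[5.0000 8.0000 10.0000] v=[2.0000 0.0000 0.0000]
Step 1: x=[5.1800 7.9900 10.0100] v=[1.8000 -0.1000 0.1000]
Step 2: x=[5.3363 7.9721 10.0298] v=[1.5630 -0.1790 0.1980]
Step 3: x=[5.4656 7.9484 10.0590] v=[1.2930 -0.2368 0.2922]
Step 4: x=[5.5651 7.9210 10.0971] v=[0.9947 -0.2740 0.3811]
Step 5: x=[5.6325 7.8918 10.1435] v=[0.6738 -0.2920 0.4635]

Answer: 5.6325 7.8918 10.1435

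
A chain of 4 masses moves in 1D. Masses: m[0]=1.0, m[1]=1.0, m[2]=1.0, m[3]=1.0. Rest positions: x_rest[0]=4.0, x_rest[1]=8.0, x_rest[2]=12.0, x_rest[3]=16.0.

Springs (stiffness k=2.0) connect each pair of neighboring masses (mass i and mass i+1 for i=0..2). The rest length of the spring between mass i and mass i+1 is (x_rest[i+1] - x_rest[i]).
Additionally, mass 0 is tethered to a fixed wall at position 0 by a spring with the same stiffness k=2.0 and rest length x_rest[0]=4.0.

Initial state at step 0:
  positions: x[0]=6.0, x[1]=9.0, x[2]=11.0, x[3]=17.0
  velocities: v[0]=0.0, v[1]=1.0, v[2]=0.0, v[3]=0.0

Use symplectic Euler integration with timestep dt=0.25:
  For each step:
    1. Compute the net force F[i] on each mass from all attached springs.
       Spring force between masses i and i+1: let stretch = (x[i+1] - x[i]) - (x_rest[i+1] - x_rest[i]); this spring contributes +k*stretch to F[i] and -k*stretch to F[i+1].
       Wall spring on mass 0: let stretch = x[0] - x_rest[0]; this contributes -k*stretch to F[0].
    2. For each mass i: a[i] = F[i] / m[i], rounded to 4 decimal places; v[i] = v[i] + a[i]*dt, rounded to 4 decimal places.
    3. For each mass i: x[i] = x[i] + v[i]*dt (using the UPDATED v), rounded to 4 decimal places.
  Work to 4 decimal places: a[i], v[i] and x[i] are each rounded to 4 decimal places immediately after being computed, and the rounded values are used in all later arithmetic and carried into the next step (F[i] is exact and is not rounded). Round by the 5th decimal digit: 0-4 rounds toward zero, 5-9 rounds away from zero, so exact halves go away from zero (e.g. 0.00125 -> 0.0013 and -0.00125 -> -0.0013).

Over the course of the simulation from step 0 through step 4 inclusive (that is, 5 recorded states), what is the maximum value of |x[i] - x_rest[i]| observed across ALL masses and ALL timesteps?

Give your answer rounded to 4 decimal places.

Answer: 2.0496

Derivation:
Step 0: x=[6.0000 9.0000 11.0000 17.0000] v=[0.0000 1.0000 0.0000 0.0000]
Step 1: x=[5.6250 9.1250 11.5000 16.7500] v=[-1.5000 0.5000 2.0000 -1.0000]
Step 2: x=[4.9844 9.1094 12.3594 16.3438] v=[-2.5625 -0.0625 3.4375 -1.6250]
Step 3: x=[4.2364 8.9844 13.3106 15.9395] v=[-2.9922 -0.5000 3.8047 -1.6172]
Step 4: x=[3.5523 8.8067 14.0496 15.7066] v=[-2.7364 -0.7109 2.9561 -0.9317]
Max displacement = 2.0496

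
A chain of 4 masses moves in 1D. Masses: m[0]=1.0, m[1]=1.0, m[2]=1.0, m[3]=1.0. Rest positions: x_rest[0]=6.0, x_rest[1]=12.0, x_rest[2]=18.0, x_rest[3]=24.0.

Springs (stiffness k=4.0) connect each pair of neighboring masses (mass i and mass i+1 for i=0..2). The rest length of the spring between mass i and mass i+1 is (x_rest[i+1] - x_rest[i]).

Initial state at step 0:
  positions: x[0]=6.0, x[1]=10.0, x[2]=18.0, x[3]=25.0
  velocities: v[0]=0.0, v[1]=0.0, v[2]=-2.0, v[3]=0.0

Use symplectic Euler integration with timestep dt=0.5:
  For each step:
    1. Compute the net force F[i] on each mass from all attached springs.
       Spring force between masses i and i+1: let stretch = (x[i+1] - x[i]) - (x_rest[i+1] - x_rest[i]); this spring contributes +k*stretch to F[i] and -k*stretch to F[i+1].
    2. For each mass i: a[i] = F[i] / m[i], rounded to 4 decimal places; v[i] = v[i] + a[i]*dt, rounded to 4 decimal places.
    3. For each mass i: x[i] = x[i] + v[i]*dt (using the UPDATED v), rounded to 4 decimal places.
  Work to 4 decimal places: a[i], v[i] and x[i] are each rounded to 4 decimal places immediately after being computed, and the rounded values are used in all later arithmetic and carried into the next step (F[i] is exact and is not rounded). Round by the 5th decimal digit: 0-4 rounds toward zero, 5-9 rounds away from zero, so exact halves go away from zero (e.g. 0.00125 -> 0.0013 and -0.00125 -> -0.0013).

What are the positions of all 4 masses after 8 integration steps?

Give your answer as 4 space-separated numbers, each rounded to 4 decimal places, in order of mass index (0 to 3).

Answer: 4.0000 8.0000 16.0000 23.0000

Derivation:
Step 0: x=[6.0000 10.0000 18.0000 25.0000] v=[0.0000 0.0000 -2.0000 0.0000]
Step 1: x=[4.0000 14.0000 16.0000 24.0000] v=[-4.0000 8.0000 -4.0000 -2.0000]
Step 2: x=[6.0000 10.0000 20.0000 21.0000] v=[4.0000 -8.0000 8.0000 -6.0000]
Step 3: x=[6.0000 12.0000 15.0000 23.0000] v=[0.0000 4.0000 -10.0000 4.0000]
Step 4: x=[6.0000 11.0000 15.0000 23.0000] v=[0.0000 -2.0000 0.0000 0.0000]
Step 5: x=[5.0000 9.0000 19.0000 21.0000] v=[-2.0000 -4.0000 8.0000 -4.0000]
Step 6: x=[2.0000 13.0000 15.0000 23.0000] v=[-6.0000 8.0000 -8.0000 4.0000]
Step 7: x=[4.0000 8.0000 17.0000 23.0000] v=[4.0000 -10.0000 4.0000 0.0000]
Step 8: x=[4.0000 8.0000 16.0000 23.0000] v=[0.0000 0.0000 -2.0000 0.0000]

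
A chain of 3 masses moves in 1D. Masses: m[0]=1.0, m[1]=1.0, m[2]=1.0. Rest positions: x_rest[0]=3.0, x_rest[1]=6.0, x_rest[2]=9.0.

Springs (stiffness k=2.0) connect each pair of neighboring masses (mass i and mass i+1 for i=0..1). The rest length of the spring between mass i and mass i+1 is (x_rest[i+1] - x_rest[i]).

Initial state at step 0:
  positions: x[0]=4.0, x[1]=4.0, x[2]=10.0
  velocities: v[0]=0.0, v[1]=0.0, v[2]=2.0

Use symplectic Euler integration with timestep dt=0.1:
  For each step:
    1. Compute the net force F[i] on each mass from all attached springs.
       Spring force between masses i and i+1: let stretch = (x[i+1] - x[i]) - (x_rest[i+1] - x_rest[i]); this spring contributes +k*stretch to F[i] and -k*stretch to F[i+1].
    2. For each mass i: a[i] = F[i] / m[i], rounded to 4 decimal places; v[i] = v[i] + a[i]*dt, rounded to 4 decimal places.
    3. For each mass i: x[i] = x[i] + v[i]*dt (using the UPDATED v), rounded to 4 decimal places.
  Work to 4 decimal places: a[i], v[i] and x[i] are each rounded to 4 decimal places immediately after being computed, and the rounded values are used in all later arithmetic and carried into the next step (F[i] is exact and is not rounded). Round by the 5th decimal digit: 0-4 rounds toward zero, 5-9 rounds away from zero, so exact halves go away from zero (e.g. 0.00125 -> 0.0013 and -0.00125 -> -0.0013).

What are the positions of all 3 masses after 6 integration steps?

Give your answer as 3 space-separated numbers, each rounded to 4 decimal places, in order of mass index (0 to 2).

Answer: 2.9787 6.1783 10.0430

Derivation:
Step 0: x=[4.0000 4.0000 10.0000] v=[0.0000 0.0000 2.0000]
Step 1: x=[3.9400 4.1200 10.1400] v=[-0.6000 1.2000 1.4000]
Step 2: x=[3.8236 4.3568 10.2196] v=[-1.1640 2.3680 0.7960]
Step 3: x=[3.6579 4.7002 10.2419] v=[-1.6574 3.4339 0.2234]
Step 4: x=[3.4530 5.1336 10.2134] v=[-2.0489 4.3338 -0.2849]
Step 5: x=[3.2217 5.6350 10.1433] v=[-2.3128 5.0136 -0.7009]
Step 6: x=[2.9787 6.1783 10.0430] v=[-2.4301 5.4326 -1.0026]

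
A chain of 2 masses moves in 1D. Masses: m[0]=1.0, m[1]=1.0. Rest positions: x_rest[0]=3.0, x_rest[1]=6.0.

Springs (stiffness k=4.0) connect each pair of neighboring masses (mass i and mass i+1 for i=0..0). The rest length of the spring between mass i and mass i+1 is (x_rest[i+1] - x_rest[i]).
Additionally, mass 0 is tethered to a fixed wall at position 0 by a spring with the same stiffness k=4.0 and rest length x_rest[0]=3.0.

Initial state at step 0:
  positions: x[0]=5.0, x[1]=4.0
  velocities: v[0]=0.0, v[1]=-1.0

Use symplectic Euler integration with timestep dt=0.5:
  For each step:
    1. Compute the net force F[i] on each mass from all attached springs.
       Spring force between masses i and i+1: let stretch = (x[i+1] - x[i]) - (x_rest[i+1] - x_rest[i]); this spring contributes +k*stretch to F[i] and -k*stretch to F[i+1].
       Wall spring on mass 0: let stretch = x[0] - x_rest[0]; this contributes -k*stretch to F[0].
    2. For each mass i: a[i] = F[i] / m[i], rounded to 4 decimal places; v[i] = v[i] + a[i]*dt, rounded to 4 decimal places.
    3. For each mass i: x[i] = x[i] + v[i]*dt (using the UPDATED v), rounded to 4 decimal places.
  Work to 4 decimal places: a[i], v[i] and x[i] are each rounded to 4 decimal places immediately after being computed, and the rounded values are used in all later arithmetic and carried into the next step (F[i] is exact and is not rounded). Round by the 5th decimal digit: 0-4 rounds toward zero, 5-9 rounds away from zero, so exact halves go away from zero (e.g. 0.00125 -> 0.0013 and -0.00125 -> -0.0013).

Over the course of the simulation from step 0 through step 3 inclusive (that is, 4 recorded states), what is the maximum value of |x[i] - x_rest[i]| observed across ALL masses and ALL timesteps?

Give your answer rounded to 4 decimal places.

Step 0: x=[5.0000 4.0000] v=[0.0000 -1.0000]
Step 1: x=[-1.0000 7.5000] v=[-12.0000 7.0000]
Step 2: x=[2.5000 5.5000] v=[7.0000 -4.0000]
Step 3: x=[6.5000 3.5000] v=[8.0000 -4.0000]
Max displacement = 4.0000

Answer: 4.0000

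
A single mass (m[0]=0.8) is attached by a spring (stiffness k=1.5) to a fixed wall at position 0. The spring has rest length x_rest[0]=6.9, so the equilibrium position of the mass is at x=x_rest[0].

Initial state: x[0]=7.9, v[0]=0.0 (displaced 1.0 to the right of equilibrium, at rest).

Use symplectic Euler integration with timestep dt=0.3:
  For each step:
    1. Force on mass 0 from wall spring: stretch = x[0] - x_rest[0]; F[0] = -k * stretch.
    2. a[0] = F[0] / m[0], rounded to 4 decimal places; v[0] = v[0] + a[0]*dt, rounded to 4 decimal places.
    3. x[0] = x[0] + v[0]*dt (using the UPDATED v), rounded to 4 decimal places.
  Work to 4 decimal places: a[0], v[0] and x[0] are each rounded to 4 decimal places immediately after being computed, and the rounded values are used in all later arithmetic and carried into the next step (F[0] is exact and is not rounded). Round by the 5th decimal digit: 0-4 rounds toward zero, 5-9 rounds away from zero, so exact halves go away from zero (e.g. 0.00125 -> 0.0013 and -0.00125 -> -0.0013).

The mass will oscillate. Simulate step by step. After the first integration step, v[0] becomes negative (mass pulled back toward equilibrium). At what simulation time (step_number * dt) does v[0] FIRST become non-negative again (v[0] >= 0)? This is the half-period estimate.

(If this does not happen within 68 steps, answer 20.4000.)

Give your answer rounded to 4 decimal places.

Step 0: x=[7.9000] v=[0.0000]
Step 1: x=[7.7313] v=[-0.5625]
Step 2: x=[7.4223] v=[-1.0301]
Step 3: x=[7.0251] v=[-1.3239]
Step 4: x=[6.6068] v=[-1.3943]
Step 5: x=[6.2380] v=[-1.2294]
Step 6: x=[5.9809] v=[-0.8570]
Step 7: x=[5.8789] v=[-0.3400]
Step 8: x=[5.9492] v=[0.2344]
First v>=0 after going negative at step 8, time=2.4000

Answer: 2.4000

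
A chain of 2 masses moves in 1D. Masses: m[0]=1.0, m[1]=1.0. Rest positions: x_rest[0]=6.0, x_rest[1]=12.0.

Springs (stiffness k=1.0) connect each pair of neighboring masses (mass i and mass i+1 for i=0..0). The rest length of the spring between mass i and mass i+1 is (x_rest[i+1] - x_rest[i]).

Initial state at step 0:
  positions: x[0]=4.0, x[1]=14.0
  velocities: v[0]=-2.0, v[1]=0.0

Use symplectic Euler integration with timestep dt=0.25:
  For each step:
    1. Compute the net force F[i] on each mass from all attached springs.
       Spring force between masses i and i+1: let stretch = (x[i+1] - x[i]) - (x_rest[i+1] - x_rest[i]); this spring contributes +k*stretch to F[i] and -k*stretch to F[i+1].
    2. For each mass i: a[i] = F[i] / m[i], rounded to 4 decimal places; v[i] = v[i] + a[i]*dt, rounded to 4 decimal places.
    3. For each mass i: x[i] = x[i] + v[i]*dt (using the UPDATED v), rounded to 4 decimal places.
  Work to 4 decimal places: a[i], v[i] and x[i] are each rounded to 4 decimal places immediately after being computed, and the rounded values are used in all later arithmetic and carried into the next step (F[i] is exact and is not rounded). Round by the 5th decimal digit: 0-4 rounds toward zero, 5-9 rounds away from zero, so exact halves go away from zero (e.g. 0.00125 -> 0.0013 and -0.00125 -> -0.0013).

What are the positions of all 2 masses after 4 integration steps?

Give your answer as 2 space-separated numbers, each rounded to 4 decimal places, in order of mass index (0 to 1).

Answer: 4.3477 11.6524

Derivation:
Step 0: x=[4.0000 14.0000] v=[-2.0000 0.0000]
Step 1: x=[3.7500 13.7500] v=[-1.0000 -1.0000]
Step 2: x=[3.7500 13.2500] v=[0.0000 -2.0000]
Step 3: x=[3.9688 12.5313] v=[0.8750 -2.8750]
Step 4: x=[4.3477 11.6524] v=[1.5156 -3.5156]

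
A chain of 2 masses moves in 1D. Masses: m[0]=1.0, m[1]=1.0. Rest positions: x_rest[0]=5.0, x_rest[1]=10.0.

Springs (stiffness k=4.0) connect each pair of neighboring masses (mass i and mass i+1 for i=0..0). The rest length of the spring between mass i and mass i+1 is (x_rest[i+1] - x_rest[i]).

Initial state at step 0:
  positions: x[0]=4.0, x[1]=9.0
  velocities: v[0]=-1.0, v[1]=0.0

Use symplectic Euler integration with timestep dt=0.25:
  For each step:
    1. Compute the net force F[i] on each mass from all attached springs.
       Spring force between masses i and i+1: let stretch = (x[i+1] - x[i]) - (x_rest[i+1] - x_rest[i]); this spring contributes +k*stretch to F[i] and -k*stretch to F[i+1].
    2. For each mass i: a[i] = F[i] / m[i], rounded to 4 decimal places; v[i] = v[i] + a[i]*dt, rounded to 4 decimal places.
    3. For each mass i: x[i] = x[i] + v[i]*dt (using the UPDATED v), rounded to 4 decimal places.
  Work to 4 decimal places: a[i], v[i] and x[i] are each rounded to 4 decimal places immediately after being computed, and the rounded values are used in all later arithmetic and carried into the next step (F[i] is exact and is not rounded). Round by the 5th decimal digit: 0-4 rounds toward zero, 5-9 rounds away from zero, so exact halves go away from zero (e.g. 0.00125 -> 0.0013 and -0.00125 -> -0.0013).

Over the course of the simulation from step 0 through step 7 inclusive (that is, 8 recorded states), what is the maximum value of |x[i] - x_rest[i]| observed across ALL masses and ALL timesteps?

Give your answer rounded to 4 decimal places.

Answer: 2.0526

Derivation:
Step 0: x=[4.0000 9.0000] v=[-1.0000 0.0000]
Step 1: x=[3.7500 9.0000] v=[-1.0000 0.0000]
Step 2: x=[3.5625 8.9375] v=[-0.7500 -0.2500]
Step 3: x=[3.4688 8.7813] v=[-0.3750 -0.6250]
Step 4: x=[3.4532 8.5469] v=[-0.0625 -0.9375]
Step 5: x=[3.4610 8.2891] v=[0.0312 -1.0312]
Step 6: x=[3.4258 8.0743] v=[-0.1407 -0.8593]
Step 7: x=[3.3028 7.9474] v=[-0.4922 -0.5078]
Max displacement = 2.0526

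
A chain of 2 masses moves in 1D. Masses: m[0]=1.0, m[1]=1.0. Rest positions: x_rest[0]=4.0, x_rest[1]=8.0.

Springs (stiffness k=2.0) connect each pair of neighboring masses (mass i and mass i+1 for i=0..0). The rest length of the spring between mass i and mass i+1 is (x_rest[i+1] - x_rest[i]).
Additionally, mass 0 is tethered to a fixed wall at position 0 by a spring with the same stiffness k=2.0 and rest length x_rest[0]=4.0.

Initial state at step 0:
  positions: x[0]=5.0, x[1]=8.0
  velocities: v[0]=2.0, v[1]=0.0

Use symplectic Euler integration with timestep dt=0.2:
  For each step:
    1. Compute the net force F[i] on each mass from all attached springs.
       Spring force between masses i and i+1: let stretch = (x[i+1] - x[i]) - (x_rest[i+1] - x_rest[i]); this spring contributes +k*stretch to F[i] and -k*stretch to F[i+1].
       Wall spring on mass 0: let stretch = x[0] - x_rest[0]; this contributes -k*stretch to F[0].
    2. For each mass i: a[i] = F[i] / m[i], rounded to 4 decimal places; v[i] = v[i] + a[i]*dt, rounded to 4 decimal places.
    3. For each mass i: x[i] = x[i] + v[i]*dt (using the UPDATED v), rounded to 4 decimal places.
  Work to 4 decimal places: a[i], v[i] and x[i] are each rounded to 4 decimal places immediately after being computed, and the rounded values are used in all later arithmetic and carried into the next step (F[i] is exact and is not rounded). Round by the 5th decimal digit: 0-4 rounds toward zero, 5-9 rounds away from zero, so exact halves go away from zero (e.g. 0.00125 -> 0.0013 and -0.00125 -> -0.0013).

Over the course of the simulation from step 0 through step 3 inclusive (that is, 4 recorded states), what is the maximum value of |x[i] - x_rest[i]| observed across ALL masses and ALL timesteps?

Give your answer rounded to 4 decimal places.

Step 0: x=[5.0000 8.0000] v=[2.0000 0.0000]
Step 1: x=[5.2400 8.0800] v=[1.2000 0.4000]
Step 2: x=[5.2880 8.2528] v=[0.2400 0.8640]
Step 3: x=[5.1501 8.5084] v=[-0.6893 1.2781]
Max displacement = 1.2880

Answer: 1.2880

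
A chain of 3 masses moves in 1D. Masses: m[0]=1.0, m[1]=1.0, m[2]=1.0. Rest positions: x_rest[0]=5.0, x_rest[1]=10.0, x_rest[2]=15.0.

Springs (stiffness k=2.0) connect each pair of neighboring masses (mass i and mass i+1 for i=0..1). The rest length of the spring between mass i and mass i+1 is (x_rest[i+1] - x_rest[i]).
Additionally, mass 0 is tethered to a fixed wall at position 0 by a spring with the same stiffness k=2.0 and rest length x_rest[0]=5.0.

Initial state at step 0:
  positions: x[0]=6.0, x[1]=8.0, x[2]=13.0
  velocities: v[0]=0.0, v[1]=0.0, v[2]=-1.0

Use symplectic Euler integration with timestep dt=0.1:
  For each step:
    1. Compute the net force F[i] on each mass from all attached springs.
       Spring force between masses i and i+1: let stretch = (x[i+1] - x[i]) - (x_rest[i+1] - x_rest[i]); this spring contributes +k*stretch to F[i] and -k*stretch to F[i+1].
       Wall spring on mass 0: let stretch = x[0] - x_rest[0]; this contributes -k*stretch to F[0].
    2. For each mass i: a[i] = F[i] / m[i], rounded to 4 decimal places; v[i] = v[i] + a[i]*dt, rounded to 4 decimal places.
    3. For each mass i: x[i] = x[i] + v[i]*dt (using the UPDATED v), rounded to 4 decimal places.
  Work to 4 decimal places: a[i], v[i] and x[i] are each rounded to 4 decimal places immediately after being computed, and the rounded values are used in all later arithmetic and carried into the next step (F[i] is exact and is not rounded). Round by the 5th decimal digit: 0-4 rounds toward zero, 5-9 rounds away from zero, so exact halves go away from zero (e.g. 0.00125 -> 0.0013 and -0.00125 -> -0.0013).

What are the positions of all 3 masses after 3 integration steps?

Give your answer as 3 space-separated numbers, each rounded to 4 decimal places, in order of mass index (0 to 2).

Step 0: x=[6.0000 8.0000 13.0000] v=[0.0000 0.0000 -1.0000]
Step 1: x=[5.9200 8.0600 12.9000] v=[-0.8000 0.6000 -1.0000]
Step 2: x=[5.7644 8.1740 12.8032] v=[-1.5560 1.1400 -0.9680]
Step 3: x=[5.5417 8.3324 12.7138] v=[-2.2270 1.5839 -0.8938]

Answer: 5.5417 8.3324 12.7138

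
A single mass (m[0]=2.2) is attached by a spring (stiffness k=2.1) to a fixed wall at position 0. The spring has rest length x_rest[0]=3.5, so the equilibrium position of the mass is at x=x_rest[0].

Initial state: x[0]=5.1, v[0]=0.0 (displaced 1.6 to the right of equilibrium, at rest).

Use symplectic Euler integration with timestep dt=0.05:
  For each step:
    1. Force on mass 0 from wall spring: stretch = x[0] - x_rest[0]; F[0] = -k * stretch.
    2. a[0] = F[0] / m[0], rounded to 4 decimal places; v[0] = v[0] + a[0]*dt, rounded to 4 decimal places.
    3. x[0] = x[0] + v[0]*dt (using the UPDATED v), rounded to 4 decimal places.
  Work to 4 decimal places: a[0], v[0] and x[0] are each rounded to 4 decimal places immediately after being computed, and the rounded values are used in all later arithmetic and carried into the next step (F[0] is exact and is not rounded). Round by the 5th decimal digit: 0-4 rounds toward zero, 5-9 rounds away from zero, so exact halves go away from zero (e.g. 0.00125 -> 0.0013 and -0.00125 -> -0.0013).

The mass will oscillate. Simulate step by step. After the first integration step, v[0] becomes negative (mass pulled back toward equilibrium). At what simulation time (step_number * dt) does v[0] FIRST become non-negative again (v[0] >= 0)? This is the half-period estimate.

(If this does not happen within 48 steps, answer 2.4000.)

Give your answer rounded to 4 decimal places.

Step 0: x=[5.1000] v=[0.0000]
Step 1: x=[5.0962] v=[-0.0764]
Step 2: x=[5.0886] v=[-0.1526]
Step 3: x=[5.0772] v=[-0.2284]
Step 4: x=[5.0620] v=[-0.3037]
Step 5: x=[5.0431] v=[-0.3783]
Step 6: x=[5.0205] v=[-0.4520]
Step 7: x=[4.9943] v=[-0.5246]
Step 8: x=[4.9645] v=[-0.5959]
Step 9: x=[4.9312] v=[-0.6658]
Step 10: x=[4.8945] v=[-0.7341]
Step 11: x=[4.8545] v=[-0.8007]
Step 12: x=[4.8112] v=[-0.8653]
Step 13: x=[4.7648] v=[-0.9279]
Step 14: x=[4.7154] v=[-0.9883]
Step 15: x=[4.6631] v=[-1.0463]
Step 16: x=[4.6080] v=[-1.1018]
Step 17: x=[4.5503] v=[-1.1547]
Step 18: x=[4.4901] v=[-1.2048]
Step 19: x=[4.4275] v=[-1.2521]
Step 20: x=[4.3627] v=[-1.2964]
Step 21: x=[4.2958] v=[-1.3376]
Step 22: x=[4.2270] v=[-1.3756]
Step 23: x=[4.1565] v=[-1.4103]
Step 24: x=[4.0844] v=[-1.4416]
Step 25: x=[4.0109] v=[-1.4695]
Step 26: x=[3.9362] v=[-1.4939]
Step 27: x=[3.8605] v=[-1.5147]
Step 28: x=[3.7839] v=[-1.5319]
Step 29: x=[3.7066] v=[-1.5455]
Step 30: x=[3.6288] v=[-1.5554]
Step 31: x=[3.5507] v=[-1.5615]
Step 32: x=[3.4725] v=[-1.5639]
Step 33: x=[3.3944] v=[-1.5626]
Step 34: x=[3.3165] v=[-1.5576]
Step 35: x=[3.2391] v=[-1.5488]
Step 36: x=[3.1623] v=[-1.5364]
Step 37: x=[3.0863] v=[-1.5203]
Step 38: x=[3.0113] v=[-1.5006]
Step 39: x=[2.9374] v=[-1.4773]
Step 40: x=[2.8649] v=[-1.4505]
Step 41: x=[2.7939] v=[-1.4202]
Step 42: x=[2.7246] v=[-1.3865]
Step 43: x=[2.6571] v=[-1.3495]
Step 44: x=[2.5916] v=[-1.3093]
Step 45: x=[2.5283] v=[-1.2659]
Step 46: x=[2.4673] v=[-1.2195]
Step 47: x=[2.4088] v=[-1.1702]
Step 48: x=[2.3529] v=[-1.1181]
v[0] did not become non-negative within 48 steps; using fallback time=2.4000

Answer: 2.4000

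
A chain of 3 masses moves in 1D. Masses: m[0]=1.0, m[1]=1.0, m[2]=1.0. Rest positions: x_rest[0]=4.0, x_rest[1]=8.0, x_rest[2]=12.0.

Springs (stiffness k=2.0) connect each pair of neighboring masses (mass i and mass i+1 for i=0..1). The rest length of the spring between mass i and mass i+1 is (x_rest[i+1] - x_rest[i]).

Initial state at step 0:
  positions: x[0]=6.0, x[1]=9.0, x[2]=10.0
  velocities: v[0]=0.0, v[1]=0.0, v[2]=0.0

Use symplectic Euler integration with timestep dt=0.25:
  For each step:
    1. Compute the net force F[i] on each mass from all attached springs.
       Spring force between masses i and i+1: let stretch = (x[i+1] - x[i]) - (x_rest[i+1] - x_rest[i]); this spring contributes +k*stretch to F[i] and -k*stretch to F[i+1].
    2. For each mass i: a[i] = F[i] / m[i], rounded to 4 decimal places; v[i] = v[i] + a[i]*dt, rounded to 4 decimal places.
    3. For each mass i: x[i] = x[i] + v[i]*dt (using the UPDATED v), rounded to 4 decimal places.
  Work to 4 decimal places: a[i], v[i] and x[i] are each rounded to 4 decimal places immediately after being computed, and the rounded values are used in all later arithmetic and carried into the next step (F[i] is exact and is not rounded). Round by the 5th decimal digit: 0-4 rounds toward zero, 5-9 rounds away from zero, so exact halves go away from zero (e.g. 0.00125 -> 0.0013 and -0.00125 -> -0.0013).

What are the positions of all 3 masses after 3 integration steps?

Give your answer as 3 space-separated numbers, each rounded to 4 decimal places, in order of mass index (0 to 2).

Answer: 5.1856 7.9336 11.8809

Derivation:
Step 0: x=[6.0000 9.0000 10.0000] v=[0.0000 0.0000 0.0000]
Step 1: x=[5.8750 8.7500 10.3750] v=[-0.5000 -1.0000 1.5000]
Step 2: x=[5.6094 8.3438 11.0469] v=[-1.0625 -1.6250 2.6875]
Step 3: x=[5.1856 7.9336 11.8809] v=[-1.6953 -1.6407 3.3360]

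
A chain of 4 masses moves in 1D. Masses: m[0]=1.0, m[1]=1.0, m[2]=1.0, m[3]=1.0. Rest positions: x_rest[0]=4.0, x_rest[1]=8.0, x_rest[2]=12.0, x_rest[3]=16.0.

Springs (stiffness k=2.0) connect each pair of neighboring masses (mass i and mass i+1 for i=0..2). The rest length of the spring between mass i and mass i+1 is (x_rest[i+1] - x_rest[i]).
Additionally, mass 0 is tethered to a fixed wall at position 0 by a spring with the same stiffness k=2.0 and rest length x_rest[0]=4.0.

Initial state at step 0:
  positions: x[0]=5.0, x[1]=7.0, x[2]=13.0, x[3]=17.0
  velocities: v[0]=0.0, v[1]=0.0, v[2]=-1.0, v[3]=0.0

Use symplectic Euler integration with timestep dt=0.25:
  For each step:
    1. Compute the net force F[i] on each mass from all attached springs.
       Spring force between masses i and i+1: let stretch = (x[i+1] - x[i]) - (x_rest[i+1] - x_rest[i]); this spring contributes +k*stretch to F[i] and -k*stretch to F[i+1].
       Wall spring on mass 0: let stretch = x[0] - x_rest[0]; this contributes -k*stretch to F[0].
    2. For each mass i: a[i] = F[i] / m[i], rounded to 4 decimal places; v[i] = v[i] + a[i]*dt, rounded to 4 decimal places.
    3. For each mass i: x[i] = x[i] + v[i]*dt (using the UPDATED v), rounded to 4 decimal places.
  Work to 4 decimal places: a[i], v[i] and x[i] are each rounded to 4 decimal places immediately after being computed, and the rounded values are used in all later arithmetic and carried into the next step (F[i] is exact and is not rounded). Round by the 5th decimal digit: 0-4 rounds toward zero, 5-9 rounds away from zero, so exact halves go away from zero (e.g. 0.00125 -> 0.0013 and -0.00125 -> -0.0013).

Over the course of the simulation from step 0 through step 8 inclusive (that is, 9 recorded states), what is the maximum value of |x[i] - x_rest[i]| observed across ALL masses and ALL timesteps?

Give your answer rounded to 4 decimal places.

Answer: 1.2915

Derivation:
Step 0: x=[5.0000 7.0000 13.0000 17.0000] v=[0.0000 0.0000 -1.0000 0.0000]
Step 1: x=[4.6250 7.5000 12.5000 17.0000] v=[-1.5000 2.0000 -2.0000 0.0000]
Step 2: x=[4.0313 8.2656 11.9375 16.9375] v=[-2.3750 3.0625 -2.2500 -0.2500]
Step 3: x=[3.4629 8.9609 11.5410 16.7500] v=[-2.2735 2.7813 -1.5860 -0.7500]
Step 4: x=[3.1489 9.2915 11.4731 16.4114] v=[-1.2560 1.3224 -0.2716 -1.3545]
Step 5: x=[3.2091 9.1270 11.7498 15.9555] v=[0.2409 -0.6581 1.1068 -1.8237]
Step 6: x=[3.6079 8.5506 12.2244 15.4739] v=[1.5953 -2.3057 1.8983 -1.9266]
Step 7: x=[4.1736 7.8156 12.6460 15.0861] v=[2.2627 -2.9402 1.6862 -1.5514]
Step 8: x=[4.6728 7.2291 12.7688 14.8932] v=[1.9969 -2.3460 0.4911 -0.7715]
Max displacement = 1.2915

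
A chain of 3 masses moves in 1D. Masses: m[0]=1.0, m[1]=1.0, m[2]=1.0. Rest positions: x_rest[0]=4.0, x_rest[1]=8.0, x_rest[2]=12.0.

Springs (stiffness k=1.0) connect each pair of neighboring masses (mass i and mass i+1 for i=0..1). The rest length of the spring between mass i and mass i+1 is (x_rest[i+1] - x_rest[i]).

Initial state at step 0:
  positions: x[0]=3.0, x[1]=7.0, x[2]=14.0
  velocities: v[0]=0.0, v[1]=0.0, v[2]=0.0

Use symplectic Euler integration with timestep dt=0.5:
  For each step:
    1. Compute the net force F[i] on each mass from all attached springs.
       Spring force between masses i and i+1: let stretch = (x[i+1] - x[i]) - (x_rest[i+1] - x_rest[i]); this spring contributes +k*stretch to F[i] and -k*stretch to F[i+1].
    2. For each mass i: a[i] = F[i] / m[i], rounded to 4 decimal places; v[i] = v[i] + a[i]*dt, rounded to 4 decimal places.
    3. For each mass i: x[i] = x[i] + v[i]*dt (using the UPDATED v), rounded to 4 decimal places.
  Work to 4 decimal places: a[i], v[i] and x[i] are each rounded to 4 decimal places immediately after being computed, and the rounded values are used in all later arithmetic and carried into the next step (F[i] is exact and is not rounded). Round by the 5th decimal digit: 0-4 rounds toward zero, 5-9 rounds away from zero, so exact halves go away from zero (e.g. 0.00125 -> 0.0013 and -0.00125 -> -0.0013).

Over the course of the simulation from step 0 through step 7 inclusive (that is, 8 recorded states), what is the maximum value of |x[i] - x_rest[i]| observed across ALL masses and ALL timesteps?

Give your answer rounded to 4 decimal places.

Step 0: x=[3.0000 7.0000 14.0000] v=[0.0000 0.0000 0.0000]
Step 1: x=[3.0000 7.7500 13.2500] v=[0.0000 1.5000 -1.5000]
Step 2: x=[3.1875 8.6875 12.1250] v=[0.3750 1.8750 -2.2500]
Step 3: x=[3.7500 9.1094 11.1406] v=[1.1250 0.8438 -1.9688]
Step 4: x=[4.6524 8.6993 10.6484] v=[1.8047 -0.8203 -0.9844]
Step 5: x=[5.5665 7.7647 10.6690] v=[1.8282 -1.8692 0.0411]
Step 6: x=[6.0302 7.0066 10.9635] v=[0.9273 -1.5162 0.5890]
Step 7: x=[5.7380 6.9936 11.2688] v=[-0.5845 -0.0260 0.6106]
Max displacement = 2.0302

Answer: 2.0302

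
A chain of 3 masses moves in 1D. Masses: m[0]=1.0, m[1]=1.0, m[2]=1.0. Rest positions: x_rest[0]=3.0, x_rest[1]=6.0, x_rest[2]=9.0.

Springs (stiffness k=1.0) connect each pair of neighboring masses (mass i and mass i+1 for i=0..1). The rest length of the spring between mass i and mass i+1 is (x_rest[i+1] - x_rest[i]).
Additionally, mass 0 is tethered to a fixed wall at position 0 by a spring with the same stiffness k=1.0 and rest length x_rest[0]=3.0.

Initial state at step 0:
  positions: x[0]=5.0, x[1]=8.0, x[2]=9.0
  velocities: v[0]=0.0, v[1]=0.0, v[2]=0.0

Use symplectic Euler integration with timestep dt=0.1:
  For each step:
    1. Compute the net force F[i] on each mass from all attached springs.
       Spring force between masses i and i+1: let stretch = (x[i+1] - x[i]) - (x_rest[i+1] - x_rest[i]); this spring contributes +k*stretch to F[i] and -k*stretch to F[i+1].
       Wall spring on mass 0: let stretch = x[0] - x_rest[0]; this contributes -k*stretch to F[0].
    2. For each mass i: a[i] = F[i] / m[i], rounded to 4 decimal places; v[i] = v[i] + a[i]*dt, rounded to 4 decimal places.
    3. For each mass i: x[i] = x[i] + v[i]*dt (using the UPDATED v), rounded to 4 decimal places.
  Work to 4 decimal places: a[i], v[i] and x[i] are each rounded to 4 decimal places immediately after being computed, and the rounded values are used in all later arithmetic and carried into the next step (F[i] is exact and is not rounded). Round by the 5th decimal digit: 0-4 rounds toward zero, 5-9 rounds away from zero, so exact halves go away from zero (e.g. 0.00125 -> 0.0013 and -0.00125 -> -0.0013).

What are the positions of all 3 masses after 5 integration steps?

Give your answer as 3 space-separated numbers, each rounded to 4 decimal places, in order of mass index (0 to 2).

Answer: 4.7070 7.7137 9.2863

Derivation:
Step 0: x=[5.0000 8.0000 9.0000] v=[0.0000 0.0000 0.0000]
Step 1: x=[4.9800 7.9800 9.0200] v=[-0.2000 -0.2000 0.2000]
Step 2: x=[4.9402 7.9404 9.0596] v=[-0.3980 -0.3960 0.3960]
Step 3: x=[4.8810 7.8820 9.1180] v=[-0.5920 -0.5841 0.5841]
Step 4: x=[4.8030 7.8059 9.1941] v=[-0.7800 -0.7606 0.7605]
Step 5: x=[4.7070 7.7137 9.2863] v=[-0.9600 -0.9221 0.9217]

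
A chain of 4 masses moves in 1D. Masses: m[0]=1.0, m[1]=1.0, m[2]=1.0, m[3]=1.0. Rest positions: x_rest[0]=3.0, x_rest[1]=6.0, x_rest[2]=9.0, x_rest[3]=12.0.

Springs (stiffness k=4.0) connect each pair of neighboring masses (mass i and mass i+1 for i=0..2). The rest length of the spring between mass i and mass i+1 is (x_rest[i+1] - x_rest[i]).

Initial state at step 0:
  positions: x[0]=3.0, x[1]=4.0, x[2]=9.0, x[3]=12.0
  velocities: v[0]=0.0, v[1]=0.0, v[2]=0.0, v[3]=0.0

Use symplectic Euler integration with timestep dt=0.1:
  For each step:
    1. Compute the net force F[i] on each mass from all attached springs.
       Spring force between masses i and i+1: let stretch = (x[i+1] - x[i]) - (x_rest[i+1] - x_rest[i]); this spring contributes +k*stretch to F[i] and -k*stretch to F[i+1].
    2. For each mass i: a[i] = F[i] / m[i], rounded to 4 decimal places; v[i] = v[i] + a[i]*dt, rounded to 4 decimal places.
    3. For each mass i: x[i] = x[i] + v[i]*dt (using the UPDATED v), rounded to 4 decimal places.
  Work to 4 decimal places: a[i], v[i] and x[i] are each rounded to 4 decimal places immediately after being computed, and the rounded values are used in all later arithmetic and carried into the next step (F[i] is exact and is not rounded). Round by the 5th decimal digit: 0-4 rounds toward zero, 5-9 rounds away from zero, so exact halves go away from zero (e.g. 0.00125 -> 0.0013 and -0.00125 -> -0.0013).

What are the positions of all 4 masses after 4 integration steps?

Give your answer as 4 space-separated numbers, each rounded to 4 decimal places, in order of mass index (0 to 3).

Answer: 2.3361 5.3287 8.3789 11.9563

Derivation:
Step 0: x=[3.0000 4.0000 9.0000 12.0000] v=[0.0000 0.0000 0.0000 0.0000]
Step 1: x=[2.9200 4.1600 8.9200 12.0000] v=[-0.8000 1.6000 -0.8000 0.0000]
Step 2: x=[2.7696 4.4608 8.7728 11.9968] v=[-1.5040 3.0080 -1.4720 -0.0320]
Step 3: x=[2.5669 4.8664 8.5821 11.9846] v=[-2.0275 4.0563 -1.9072 -0.1216]
Step 4: x=[2.3361 5.3287 8.3789 11.9563] v=[-2.3077 4.6228 -2.0325 -0.2826]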